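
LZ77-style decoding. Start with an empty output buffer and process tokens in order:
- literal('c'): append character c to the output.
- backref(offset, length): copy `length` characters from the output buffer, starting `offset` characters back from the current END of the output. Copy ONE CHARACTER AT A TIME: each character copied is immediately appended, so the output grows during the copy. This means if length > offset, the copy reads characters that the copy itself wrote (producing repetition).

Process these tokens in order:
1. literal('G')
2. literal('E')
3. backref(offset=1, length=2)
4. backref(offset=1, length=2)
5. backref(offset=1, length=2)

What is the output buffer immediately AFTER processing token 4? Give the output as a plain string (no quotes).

Token 1: literal('G'). Output: "G"
Token 2: literal('E'). Output: "GE"
Token 3: backref(off=1, len=2) (overlapping!). Copied 'EE' from pos 1. Output: "GEEE"
Token 4: backref(off=1, len=2) (overlapping!). Copied 'EE' from pos 3. Output: "GEEEEE"

Answer: GEEEEE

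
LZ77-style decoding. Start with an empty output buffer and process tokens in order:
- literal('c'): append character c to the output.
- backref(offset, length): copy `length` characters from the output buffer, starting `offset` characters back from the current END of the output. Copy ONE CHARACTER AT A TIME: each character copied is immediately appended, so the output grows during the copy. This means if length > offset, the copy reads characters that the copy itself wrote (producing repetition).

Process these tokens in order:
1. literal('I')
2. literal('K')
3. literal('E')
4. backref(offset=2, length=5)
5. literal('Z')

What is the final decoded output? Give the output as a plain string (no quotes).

Token 1: literal('I'). Output: "I"
Token 2: literal('K'). Output: "IK"
Token 3: literal('E'). Output: "IKE"
Token 4: backref(off=2, len=5) (overlapping!). Copied 'KEKEK' from pos 1. Output: "IKEKEKEK"
Token 5: literal('Z'). Output: "IKEKEKEKZ"

Answer: IKEKEKEKZ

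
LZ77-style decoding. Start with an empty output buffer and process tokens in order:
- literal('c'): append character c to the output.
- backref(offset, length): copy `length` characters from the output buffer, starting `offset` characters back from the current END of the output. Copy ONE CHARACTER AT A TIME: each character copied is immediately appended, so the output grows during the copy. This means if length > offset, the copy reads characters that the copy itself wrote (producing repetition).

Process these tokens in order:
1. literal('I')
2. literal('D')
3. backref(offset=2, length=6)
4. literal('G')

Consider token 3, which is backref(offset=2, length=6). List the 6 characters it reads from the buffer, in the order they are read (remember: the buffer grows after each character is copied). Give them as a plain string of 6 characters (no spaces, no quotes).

Token 1: literal('I'). Output: "I"
Token 2: literal('D'). Output: "ID"
Token 3: backref(off=2, len=6). Buffer before: "ID" (len 2)
  byte 1: read out[0]='I', append. Buffer now: "IDI"
  byte 2: read out[1]='D', append. Buffer now: "IDID"
  byte 3: read out[2]='I', append. Buffer now: "IDIDI"
  byte 4: read out[3]='D', append. Buffer now: "IDIDID"
  byte 5: read out[4]='I', append. Buffer now: "IDIDIDI"
  byte 6: read out[5]='D', append. Buffer now: "IDIDIDID"

Answer: IDIDID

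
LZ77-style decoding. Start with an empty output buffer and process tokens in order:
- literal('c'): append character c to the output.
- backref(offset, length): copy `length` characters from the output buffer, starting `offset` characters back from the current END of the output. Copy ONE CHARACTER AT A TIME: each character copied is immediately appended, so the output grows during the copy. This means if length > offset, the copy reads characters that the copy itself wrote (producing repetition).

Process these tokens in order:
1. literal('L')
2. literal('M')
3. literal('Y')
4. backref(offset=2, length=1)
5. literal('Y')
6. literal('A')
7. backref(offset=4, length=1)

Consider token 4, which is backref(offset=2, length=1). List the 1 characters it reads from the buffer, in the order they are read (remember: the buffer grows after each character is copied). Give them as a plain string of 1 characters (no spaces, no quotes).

Answer: M

Derivation:
Token 1: literal('L'). Output: "L"
Token 2: literal('M'). Output: "LM"
Token 3: literal('Y'). Output: "LMY"
Token 4: backref(off=2, len=1). Buffer before: "LMY" (len 3)
  byte 1: read out[1]='M', append. Buffer now: "LMYM"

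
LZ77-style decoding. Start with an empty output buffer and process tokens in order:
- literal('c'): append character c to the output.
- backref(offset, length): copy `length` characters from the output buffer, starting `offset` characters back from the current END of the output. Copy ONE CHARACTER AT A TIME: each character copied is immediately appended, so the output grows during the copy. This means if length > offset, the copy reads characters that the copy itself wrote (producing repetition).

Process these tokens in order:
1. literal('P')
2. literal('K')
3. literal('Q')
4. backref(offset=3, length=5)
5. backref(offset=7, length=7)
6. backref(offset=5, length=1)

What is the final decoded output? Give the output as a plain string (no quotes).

Token 1: literal('P'). Output: "P"
Token 2: literal('K'). Output: "PK"
Token 3: literal('Q'). Output: "PKQ"
Token 4: backref(off=3, len=5) (overlapping!). Copied 'PKQPK' from pos 0. Output: "PKQPKQPK"
Token 5: backref(off=7, len=7). Copied 'KQPKQPK' from pos 1. Output: "PKQPKQPKKQPKQPK"
Token 6: backref(off=5, len=1). Copied 'P' from pos 10. Output: "PKQPKQPKKQPKQPKP"

Answer: PKQPKQPKKQPKQPKP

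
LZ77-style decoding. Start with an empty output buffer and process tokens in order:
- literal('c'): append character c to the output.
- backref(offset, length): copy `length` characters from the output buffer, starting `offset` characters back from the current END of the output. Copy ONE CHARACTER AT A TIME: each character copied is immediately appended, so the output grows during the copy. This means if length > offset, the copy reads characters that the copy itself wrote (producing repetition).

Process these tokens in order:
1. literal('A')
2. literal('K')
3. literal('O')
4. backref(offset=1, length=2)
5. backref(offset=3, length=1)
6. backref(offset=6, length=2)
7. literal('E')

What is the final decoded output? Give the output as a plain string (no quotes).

Token 1: literal('A'). Output: "A"
Token 2: literal('K'). Output: "AK"
Token 3: literal('O'). Output: "AKO"
Token 4: backref(off=1, len=2) (overlapping!). Copied 'OO' from pos 2. Output: "AKOOO"
Token 5: backref(off=3, len=1). Copied 'O' from pos 2. Output: "AKOOOO"
Token 6: backref(off=6, len=2). Copied 'AK' from pos 0. Output: "AKOOOOAK"
Token 7: literal('E'). Output: "AKOOOOAKE"

Answer: AKOOOOAKE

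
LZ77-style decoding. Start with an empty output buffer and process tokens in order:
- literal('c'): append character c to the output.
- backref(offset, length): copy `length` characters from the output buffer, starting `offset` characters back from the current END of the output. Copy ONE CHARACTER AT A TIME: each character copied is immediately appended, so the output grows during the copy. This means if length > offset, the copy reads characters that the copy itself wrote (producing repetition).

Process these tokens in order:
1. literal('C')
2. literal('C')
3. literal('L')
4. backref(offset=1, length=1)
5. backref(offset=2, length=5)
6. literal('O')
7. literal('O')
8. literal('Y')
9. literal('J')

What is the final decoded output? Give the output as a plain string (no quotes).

Token 1: literal('C'). Output: "C"
Token 2: literal('C'). Output: "CC"
Token 3: literal('L'). Output: "CCL"
Token 4: backref(off=1, len=1). Copied 'L' from pos 2. Output: "CCLL"
Token 5: backref(off=2, len=5) (overlapping!). Copied 'LLLLL' from pos 2. Output: "CCLLLLLLL"
Token 6: literal('O'). Output: "CCLLLLLLLO"
Token 7: literal('O'). Output: "CCLLLLLLLOO"
Token 8: literal('Y'). Output: "CCLLLLLLLOOY"
Token 9: literal('J'). Output: "CCLLLLLLLOOYJ"

Answer: CCLLLLLLLOOYJ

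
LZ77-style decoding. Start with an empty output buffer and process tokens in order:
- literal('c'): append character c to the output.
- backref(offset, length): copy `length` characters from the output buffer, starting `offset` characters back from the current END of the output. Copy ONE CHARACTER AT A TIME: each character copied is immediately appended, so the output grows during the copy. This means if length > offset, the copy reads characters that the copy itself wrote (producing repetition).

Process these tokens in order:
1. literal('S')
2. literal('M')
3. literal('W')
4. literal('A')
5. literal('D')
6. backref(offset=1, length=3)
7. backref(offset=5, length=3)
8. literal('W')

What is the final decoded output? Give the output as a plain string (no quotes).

Answer: SMWADDDDADDW

Derivation:
Token 1: literal('S'). Output: "S"
Token 2: literal('M'). Output: "SM"
Token 3: literal('W'). Output: "SMW"
Token 4: literal('A'). Output: "SMWA"
Token 5: literal('D'). Output: "SMWAD"
Token 6: backref(off=1, len=3) (overlapping!). Copied 'DDD' from pos 4. Output: "SMWADDDD"
Token 7: backref(off=5, len=3). Copied 'ADD' from pos 3. Output: "SMWADDDDADD"
Token 8: literal('W'). Output: "SMWADDDDADDW"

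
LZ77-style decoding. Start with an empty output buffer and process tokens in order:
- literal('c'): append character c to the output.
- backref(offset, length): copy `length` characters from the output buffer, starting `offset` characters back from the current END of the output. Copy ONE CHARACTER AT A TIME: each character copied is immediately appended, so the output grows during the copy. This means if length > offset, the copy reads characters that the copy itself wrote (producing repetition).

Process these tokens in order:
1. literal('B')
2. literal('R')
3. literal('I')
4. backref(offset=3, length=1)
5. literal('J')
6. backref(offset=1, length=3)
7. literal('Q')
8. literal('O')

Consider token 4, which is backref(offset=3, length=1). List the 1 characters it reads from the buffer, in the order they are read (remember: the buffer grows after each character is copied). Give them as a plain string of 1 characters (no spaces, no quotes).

Answer: B

Derivation:
Token 1: literal('B'). Output: "B"
Token 2: literal('R'). Output: "BR"
Token 3: literal('I'). Output: "BRI"
Token 4: backref(off=3, len=1). Buffer before: "BRI" (len 3)
  byte 1: read out[0]='B', append. Buffer now: "BRIB"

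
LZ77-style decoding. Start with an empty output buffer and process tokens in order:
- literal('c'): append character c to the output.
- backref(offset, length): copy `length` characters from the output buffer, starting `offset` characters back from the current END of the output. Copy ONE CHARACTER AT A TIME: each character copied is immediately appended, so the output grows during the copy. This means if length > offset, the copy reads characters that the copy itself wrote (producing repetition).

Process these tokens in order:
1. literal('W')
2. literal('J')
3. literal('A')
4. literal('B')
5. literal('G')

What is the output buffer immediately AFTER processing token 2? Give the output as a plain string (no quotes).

Answer: WJ

Derivation:
Token 1: literal('W'). Output: "W"
Token 2: literal('J'). Output: "WJ"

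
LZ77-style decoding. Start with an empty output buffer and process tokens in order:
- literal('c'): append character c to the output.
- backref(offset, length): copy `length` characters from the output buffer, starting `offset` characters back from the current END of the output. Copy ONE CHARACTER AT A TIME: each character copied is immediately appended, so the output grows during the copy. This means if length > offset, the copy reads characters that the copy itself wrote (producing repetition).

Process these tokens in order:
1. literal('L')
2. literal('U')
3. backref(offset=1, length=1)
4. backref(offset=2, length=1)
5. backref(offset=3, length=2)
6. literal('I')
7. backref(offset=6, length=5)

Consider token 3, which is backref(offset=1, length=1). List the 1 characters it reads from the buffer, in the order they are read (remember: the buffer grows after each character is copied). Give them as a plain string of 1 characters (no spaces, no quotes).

Token 1: literal('L'). Output: "L"
Token 2: literal('U'). Output: "LU"
Token 3: backref(off=1, len=1). Buffer before: "LU" (len 2)
  byte 1: read out[1]='U', append. Buffer now: "LUU"

Answer: U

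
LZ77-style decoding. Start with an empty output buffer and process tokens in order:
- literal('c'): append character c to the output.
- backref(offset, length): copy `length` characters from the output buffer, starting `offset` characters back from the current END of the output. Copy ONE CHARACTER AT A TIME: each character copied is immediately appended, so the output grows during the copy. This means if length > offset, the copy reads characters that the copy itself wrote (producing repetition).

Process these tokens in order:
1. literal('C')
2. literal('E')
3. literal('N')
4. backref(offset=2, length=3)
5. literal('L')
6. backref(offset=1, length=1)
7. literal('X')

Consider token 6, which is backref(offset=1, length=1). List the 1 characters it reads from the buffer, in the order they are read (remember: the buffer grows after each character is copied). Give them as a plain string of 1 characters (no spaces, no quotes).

Answer: L

Derivation:
Token 1: literal('C'). Output: "C"
Token 2: literal('E'). Output: "CE"
Token 3: literal('N'). Output: "CEN"
Token 4: backref(off=2, len=3) (overlapping!). Copied 'ENE' from pos 1. Output: "CENENE"
Token 5: literal('L'). Output: "CENENEL"
Token 6: backref(off=1, len=1). Buffer before: "CENENEL" (len 7)
  byte 1: read out[6]='L', append. Buffer now: "CENENELL"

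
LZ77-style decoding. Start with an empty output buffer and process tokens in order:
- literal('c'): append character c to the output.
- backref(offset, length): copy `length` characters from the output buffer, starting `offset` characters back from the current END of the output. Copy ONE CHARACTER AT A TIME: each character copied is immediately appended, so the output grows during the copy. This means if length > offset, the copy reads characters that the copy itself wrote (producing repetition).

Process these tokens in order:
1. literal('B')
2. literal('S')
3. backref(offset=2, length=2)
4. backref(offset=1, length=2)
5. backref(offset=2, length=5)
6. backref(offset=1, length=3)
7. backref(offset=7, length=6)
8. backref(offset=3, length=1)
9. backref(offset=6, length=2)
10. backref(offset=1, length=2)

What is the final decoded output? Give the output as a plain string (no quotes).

Token 1: literal('B'). Output: "B"
Token 2: literal('S'). Output: "BS"
Token 3: backref(off=2, len=2). Copied 'BS' from pos 0. Output: "BSBS"
Token 4: backref(off=1, len=2) (overlapping!). Copied 'SS' from pos 3. Output: "BSBSSS"
Token 5: backref(off=2, len=5) (overlapping!). Copied 'SSSSS' from pos 4. Output: "BSBSSSSSSSS"
Token 6: backref(off=1, len=3) (overlapping!). Copied 'SSS' from pos 10. Output: "BSBSSSSSSSSSSS"
Token 7: backref(off=7, len=6). Copied 'SSSSSS' from pos 7. Output: "BSBSSSSSSSSSSSSSSSSS"
Token 8: backref(off=3, len=1). Copied 'S' from pos 17. Output: "BSBSSSSSSSSSSSSSSSSSS"
Token 9: backref(off=6, len=2). Copied 'SS' from pos 15. Output: "BSBSSSSSSSSSSSSSSSSSSSS"
Token 10: backref(off=1, len=2) (overlapping!). Copied 'SS' from pos 22. Output: "BSBSSSSSSSSSSSSSSSSSSSSSS"

Answer: BSBSSSSSSSSSSSSSSSSSSSSSS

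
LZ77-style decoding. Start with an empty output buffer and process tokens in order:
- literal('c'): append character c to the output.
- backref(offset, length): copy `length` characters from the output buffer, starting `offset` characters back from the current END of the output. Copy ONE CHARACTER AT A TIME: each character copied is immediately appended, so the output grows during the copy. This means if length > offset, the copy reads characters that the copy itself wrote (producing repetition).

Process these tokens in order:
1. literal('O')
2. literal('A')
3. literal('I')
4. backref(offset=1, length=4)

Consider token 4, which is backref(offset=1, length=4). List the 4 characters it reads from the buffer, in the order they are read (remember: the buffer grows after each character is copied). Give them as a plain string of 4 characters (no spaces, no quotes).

Token 1: literal('O'). Output: "O"
Token 2: literal('A'). Output: "OA"
Token 3: literal('I'). Output: "OAI"
Token 4: backref(off=1, len=4). Buffer before: "OAI" (len 3)
  byte 1: read out[2]='I', append. Buffer now: "OAII"
  byte 2: read out[3]='I', append. Buffer now: "OAIII"
  byte 3: read out[4]='I', append. Buffer now: "OAIIII"
  byte 4: read out[5]='I', append. Buffer now: "OAIIIII"

Answer: IIII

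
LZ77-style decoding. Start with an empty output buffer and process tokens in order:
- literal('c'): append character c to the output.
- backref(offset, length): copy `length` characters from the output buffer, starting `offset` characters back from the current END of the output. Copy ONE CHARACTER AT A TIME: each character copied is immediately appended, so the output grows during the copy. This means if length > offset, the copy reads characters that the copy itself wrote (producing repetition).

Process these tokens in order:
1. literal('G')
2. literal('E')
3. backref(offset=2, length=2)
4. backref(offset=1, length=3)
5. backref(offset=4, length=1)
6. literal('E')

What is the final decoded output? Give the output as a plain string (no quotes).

Answer: GEGEEEEEE

Derivation:
Token 1: literal('G'). Output: "G"
Token 2: literal('E'). Output: "GE"
Token 3: backref(off=2, len=2). Copied 'GE' from pos 0. Output: "GEGE"
Token 4: backref(off=1, len=3) (overlapping!). Copied 'EEE' from pos 3. Output: "GEGEEEE"
Token 5: backref(off=4, len=1). Copied 'E' from pos 3. Output: "GEGEEEEE"
Token 6: literal('E'). Output: "GEGEEEEEE"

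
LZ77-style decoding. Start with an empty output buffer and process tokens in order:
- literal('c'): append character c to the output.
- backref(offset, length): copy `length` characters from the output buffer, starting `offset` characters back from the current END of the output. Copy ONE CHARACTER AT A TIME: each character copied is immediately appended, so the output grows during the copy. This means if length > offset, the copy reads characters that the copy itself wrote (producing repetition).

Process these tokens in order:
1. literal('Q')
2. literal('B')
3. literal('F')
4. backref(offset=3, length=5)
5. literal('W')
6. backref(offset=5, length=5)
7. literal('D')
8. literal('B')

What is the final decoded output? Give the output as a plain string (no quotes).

Answer: QBFQBFQBWBFQBWDB

Derivation:
Token 1: literal('Q'). Output: "Q"
Token 2: literal('B'). Output: "QB"
Token 3: literal('F'). Output: "QBF"
Token 4: backref(off=3, len=5) (overlapping!). Copied 'QBFQB' from pos 0. Output: "QBFQBFQB"
Token 5: literal('W'). Output: "QBFQBFQBW"
Token 6: backref(off=5, len=5). Copied 'BFQBW' from pos 4. Output: "QBFQBFQBWBFQBW"
Token 7: literal('D'). Output: "QBFQBFQBWBFQBWD"
Token 8: literal('B'). Output: "QBFQBFQBWBFQBWDB"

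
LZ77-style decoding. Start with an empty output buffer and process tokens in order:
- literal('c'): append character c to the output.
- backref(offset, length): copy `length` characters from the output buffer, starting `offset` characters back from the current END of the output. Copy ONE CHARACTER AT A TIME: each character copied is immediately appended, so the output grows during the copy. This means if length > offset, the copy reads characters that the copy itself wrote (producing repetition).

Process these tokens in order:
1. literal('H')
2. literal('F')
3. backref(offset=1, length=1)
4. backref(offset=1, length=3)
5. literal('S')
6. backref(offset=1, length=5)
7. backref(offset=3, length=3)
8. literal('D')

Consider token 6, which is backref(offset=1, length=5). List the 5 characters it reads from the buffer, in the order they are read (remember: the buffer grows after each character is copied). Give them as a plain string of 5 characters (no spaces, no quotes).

Answer: SSSSS

Derivation:
Token 1: literal('H'). Output: "H"
Token 2: literal('F'). Output: "HF"
Token 3: backref(off=1, len=1). Copied 'F' from pos 1. Output: "HFF"
Token 4: backref(off=1, len=3) (overlapping!). Copied 'FFF' from pos 2. Output: "HFFFFF"
Token 5: literal('S'). Output: "HFFFFFS"
Token 6: backref(off=1, len=5). Buffer before: "HFFFFFS" (len 7)
  byte 1: read out[6]='S', append. Buffer now: "HFFFFFSS"
  byte 2: read out[7]='S', append. Buffer now: "HFFFFFSSS"
  byte 3: read out[8]='S', append. Buffer now: "HFFFFFSSSS"
  byte 4: read out[9]='S', append. Buffer now: "HFFFFFSSSSS"
  byte 5: read out[10]='S', append. Buffer now: "HFFFFFSSSSSS"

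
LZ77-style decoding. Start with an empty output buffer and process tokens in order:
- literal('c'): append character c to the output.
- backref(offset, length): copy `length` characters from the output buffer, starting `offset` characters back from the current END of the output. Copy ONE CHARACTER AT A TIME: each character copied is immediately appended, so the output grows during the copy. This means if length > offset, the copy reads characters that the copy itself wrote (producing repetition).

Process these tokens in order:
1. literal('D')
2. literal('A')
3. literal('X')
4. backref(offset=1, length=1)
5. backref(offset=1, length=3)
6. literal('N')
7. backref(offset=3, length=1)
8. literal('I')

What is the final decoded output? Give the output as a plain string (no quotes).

Answer: DAXXXXXNXI

Derivation:
Token 1: literal('D'). Output: "D"
Token 2: literal('A'). Output: "DA"
Token 3: literal('X'). Output: "DAX"
Token 4: backref(off=1, len=1). Copied 'X' from pos 2. Output: "DAXX"
Token 5: backref(off=1, len=3) (overlapping!). Copied 'XXX' from pos 3. Output: "DAXXXXX"
Token 6: literal('N'). Output: "DAXXXXXN"
Token 7: backref(off=3, len=1). Copied 'X' from pos 5. Output: "DAXXXXXNX"
Token 8: literal('I'). Output: "DAXXXXXNXI"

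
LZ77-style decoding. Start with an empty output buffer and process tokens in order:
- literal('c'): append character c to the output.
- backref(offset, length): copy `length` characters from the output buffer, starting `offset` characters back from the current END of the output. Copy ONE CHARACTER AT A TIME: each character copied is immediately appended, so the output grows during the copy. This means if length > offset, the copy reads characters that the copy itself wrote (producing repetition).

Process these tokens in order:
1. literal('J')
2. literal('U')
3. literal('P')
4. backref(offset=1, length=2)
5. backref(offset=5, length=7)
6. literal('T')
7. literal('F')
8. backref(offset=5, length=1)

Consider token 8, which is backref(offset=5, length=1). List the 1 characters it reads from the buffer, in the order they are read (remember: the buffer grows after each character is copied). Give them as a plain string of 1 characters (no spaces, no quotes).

Answer: P

Derivation:
Token 1: literal('J'). Output: "J"
Token 2: literal('U'). Output: "JU"
Token 3: literal('P'). Output: "JUP"
Token 4: backref(off=1, len=2) (overlapping!). Copied 'PP' from pos 2. Output: "JUPPP"
Token 5: backref(off=5, len=7) (overlapping!). Copied 'JUPPPJU' from pos 0. Output: "JUPPPJUPPPJU"
Token 6: literal('T'). Output: "JUPPPJUPPPJUT"
Token 7: literal('F'). Output: "JUPPPJUPPPJUTF"
Token 8: backref(off=5, len=1). Buffer before: "JUPPPJUPPPJUTF" (len 14)
  byte 1: read out[9]='P', append. Buffer now: "JUPPPJUPPPJUTFP"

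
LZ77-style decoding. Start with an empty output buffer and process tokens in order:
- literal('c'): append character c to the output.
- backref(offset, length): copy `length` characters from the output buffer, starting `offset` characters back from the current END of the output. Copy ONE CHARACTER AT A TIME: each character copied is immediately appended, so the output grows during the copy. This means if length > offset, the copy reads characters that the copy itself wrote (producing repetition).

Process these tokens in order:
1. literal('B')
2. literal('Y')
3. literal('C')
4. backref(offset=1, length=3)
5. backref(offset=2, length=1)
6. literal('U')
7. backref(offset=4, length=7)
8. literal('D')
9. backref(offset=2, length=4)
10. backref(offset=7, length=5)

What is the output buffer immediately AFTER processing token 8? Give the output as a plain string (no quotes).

Token 1: literal('B'). Output: "B"
Token 2: literal('Y'). Output: "BY"
Token 3: literal('C'). Output: "BYC"
Token 4: backref(off=1, len=3) (overlapping!). Copied 'CCC' from pos 2. Output: "BYCCCC"
Token 5: backref(off=2, len=1). Copied 'C' from pos 4. Output: "BYCCCCC"
Token 6: literal('U'). Output: "BYCCCCCU"
Token 7: backref(off=4, len=7) (overlapping!). Copied 'CCCUCCC' from pos 4. Output: "BYCCCCCUCCCUCCC"
Token 8: literal('D'). Output: "BYCCCCCUCCCUCCCD"

Answer: BYCCCCCUCCCUCCCD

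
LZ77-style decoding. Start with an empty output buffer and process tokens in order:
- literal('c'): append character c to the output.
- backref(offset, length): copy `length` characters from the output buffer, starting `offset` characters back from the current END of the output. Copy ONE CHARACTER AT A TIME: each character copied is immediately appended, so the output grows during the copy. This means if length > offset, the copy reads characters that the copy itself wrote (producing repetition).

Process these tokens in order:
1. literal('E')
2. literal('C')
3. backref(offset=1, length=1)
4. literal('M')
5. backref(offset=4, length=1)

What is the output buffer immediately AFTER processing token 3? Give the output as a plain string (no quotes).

Answer: ECC

Derivation:
Token 1: literal('E'). Output: "E"
Token 2: literal('C'). Output: "EC"
Token 3: backref(off=1, len=1). Copied 'C' from pos 1. Output: "ECC"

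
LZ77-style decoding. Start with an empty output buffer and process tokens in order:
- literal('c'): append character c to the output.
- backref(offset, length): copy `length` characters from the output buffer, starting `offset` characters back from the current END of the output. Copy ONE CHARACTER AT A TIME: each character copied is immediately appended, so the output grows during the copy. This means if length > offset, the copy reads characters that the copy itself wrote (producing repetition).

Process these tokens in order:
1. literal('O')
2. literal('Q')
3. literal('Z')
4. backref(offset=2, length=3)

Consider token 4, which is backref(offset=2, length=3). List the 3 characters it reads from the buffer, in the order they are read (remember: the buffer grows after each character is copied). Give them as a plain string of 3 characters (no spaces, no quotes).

Answer: QZQ

Derivation:
Token 1: literal('O'). Output: "O"
Token 2: literal('Q'). Output: "OQ"
Token 3: literal('Z'). Output: "OQZ"
Token 4: backref(off=2, len=3). Buffer before: "OQZ" (len 3)
  byte 1: read out[1]='Q', append. Buffer now: "OQZQ"
  byte 2: read out[2]='Z', append. Buffer now: "OQZQZ"
  byte 3: read out[3]='Q', append. Buffer now: "OQZQZQ"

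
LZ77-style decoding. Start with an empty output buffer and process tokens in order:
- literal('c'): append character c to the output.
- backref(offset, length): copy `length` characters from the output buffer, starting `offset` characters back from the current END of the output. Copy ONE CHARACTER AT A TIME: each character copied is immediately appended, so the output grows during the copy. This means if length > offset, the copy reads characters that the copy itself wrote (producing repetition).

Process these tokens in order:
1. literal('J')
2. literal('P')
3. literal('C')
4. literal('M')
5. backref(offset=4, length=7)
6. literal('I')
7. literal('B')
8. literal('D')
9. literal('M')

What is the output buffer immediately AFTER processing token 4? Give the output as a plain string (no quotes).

Answer: JPCM

Derivation:
Token 1: literal('J'). Output: "J"
Token 2: literal('P'). Output: "JP"
Token 3: literal('C'). Output: "JPC"
Token 4: literal('M'). Output: "JPCM"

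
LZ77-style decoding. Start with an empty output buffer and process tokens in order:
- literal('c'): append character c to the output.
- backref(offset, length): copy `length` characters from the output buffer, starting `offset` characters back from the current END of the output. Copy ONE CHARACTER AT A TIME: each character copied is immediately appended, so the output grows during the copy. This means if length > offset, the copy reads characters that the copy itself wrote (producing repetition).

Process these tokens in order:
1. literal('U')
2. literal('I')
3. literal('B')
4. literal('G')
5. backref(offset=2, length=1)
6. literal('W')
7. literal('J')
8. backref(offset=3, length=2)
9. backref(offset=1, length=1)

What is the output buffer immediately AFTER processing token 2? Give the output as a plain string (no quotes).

Answer: UI

Derivation:
Token 1: literal('U'). Output: "U"
Token 2: literal('I'). Output: "UI"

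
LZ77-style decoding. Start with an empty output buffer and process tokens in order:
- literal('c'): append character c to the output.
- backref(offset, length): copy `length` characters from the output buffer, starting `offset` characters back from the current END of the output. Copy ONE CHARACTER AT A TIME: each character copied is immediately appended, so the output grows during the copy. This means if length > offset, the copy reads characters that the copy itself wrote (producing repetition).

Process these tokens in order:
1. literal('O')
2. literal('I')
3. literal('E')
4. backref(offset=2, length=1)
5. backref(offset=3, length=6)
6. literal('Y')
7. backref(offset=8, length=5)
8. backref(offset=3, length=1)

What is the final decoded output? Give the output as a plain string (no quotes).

Answer: OIEIIEIIEIYIIEIIE

Derivation:
Token 1: literal('O'). Output: "O"
Token 2: literal('I'). Output: "OI"
Token 3: literal('E'). Output: "OIE"
Token 4: backref(off=2, len=1). Copied 'I' from pos 1. Output: "OIEI"
Token 5: backref(off=3, len=6) (overlapping!). Copied 'IEIIEI' from pos 1. Output: "OIEIIEIIEI"
Token 6: literal('Y'). Output: "OIEIIEIIEIY"
Token 7: backref(off=8, len=5). Copied 'IIEII' from pos 3. Output: "OIEIIEIIEIYIIEII"
Token 8: backref(off=3, len=1). Copied 'E' from pos 13. Output: "OIEIIEIIEIYIIEIIE"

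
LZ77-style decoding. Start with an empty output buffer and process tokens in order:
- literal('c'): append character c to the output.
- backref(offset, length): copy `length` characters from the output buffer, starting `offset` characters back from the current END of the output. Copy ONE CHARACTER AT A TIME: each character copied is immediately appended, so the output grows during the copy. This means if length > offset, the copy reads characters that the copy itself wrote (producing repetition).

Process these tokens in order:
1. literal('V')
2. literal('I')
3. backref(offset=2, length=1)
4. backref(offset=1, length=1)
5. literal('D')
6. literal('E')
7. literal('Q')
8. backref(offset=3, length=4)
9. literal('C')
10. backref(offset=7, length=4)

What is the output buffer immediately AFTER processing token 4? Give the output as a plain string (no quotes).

Token 1: literal('V'). Output: "V"
Token 2: literal('I'). Output: "VI"
Token 3: backref(off=2, len=1). Copied 'V' from pos 0. Output: "VIV"
Token 4: backref(off=1, len=1). Copied 'V' from pos 2. Output: "VIVV"

Answer: VIVV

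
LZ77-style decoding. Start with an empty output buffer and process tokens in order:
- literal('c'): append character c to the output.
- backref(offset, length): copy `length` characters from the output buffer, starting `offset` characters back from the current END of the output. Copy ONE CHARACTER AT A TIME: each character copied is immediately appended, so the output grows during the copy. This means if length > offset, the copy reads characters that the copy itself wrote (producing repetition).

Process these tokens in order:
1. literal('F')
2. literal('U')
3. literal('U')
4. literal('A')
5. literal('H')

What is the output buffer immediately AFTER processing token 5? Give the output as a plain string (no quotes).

Answer: FUUAH

Derivation:
Token 1: literal('F'). Output: "F"
Token 2: literal('U'). Output: "FU"
Token 3: literal('U'). Output: "FUU"
Token 4: literal('A'). Output: "FUUA"
Token 5: literal('H'). Output: "FUUAH"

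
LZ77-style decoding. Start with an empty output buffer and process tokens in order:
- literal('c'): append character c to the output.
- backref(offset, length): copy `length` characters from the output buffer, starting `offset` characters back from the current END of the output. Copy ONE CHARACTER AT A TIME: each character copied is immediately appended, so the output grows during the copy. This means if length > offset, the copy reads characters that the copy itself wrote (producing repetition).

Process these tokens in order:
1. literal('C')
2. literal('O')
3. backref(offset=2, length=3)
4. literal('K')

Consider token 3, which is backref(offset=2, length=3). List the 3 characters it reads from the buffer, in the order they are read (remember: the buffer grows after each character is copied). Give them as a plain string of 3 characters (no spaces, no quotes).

Answer: COC

Derivation:
Token 1: literal('C'). Output: "C"
Token 2: literal('O'). Output: "CO"
Token 3: backref(off=2, len=3). Buffer before: "CO" (len 2)
  byte 1: read out[0]='C', append. Buffer now: "COC"
  byte 2: read out[1]='O', append. Buffer now: "COCO"
  byte 3: read out[2]='C', append. Buffer now: "COCOC"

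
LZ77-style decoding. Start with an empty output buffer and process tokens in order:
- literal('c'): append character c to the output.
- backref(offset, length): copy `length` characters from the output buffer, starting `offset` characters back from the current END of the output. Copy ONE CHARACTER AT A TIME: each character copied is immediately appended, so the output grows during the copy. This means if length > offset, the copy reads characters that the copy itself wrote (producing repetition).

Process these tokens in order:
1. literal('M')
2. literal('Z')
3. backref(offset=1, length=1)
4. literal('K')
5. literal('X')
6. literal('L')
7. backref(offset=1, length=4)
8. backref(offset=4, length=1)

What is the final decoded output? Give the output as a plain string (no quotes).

Token 1: literal('M'). Output: "M"
Token 2: literal('Z'). Output: "MZ"
Token 3: backref(off=1, len=1). Copied 'Z' from pos 1. Output: "MZZ"
Token 4: literal('K'). Output: "MZZK"
Token 5: literal('X'). Output: "MZZKX"
Token 6: literal('L'). Output: "MZZKXL"
Token 7: backref(off=1, len=4) (overlapping!). Copied 'LLLL' from pos 5. Output: "MZZKXLLLLL"
Token 8: backref(off=4, len=1). Copied 'L' from pos 6. Output: "MZZKXLLLLLL"

Answer: MZZKXLLLLLL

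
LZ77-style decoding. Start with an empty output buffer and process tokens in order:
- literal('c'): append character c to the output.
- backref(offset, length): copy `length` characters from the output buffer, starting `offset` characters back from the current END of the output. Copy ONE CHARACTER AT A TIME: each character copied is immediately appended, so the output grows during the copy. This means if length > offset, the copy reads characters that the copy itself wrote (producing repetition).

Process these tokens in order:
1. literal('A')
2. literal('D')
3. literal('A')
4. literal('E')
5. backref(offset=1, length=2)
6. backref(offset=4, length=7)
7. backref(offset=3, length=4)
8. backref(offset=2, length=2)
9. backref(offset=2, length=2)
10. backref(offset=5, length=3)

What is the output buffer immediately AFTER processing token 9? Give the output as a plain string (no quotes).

Token 1: literal('A'). Output: "A"
Token 2: literal('D'). Output: "AD"
Token 3: literal('A'). Output: "ADA"
Token 4: literal('E'). Output: "ADAE"
Token 5: backref(off=1, len=2) (overlapping!). Copied 'EE' from pos 3. Output: "ADAEEE"
Token 6: backref(off=4, len=7) (overlapping!). Copied 'AEEEAEE' from pos 2. Output: "ADAEEEAEEEAEE"
Token 7: backref(off=3, len=4) (overlapping!). Copied 'AEEA' from pos 10. Output: "ADAEEEAEEEAEEAEEA"
Token 8: backref(off=2, len=2). Copied 'EA' from pos 15. Output: "ADAEEEAEEEAEEAEEAEA"
Token 9: backref(off=2, len=2). Copied 'EA' from pos 17. Output: "ADAEEEAEEEAEEAEEAEAEA"

Answer: ADAEEEAEEEAEEAEEAEAEA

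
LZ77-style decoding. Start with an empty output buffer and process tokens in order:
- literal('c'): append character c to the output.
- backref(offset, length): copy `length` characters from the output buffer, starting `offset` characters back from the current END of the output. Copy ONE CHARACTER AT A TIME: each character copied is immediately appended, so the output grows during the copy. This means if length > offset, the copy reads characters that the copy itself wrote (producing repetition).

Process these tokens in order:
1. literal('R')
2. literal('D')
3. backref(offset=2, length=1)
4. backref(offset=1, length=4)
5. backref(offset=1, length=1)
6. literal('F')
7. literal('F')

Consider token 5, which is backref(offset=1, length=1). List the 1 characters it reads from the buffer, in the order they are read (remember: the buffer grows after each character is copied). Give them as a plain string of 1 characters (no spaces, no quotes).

Token 1: literal('R'). Output: "R"
Token 2: literal('D'). Output: "RD"
Token 3: backref(off=2, len=1). Copied 'R' from pos 0. Output: "RDR"
Token 4: backref(off=1, len=4) (overlapping!). Copied 'RRRR' from pos 2. Output: "RDRRRRR"
Token 5: backref(off=1, len=1). Buffer before: "RDRRRRR" (len 7)
  byte 1: read out[6]='R', append. Buffer now: "RDRRRRRR"

Answer: R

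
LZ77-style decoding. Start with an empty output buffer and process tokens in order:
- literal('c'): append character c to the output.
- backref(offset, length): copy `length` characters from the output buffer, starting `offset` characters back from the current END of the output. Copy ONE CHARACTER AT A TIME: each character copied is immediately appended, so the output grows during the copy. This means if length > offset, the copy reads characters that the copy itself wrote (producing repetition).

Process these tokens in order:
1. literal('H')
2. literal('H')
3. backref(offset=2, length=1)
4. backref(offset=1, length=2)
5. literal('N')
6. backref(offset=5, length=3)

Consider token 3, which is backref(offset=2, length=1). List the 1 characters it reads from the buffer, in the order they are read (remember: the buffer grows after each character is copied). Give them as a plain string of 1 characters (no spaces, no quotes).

Answer: H

Derivation:
Token 1: literal('H'). Output: "H"
Token 2: literal('H'). Output: "HH"
Token 3: backref(off=2, len=1). Buffer before: "HH" (len 2)
  byte 1: read out[0]='H', append. Buffer now: "HHH"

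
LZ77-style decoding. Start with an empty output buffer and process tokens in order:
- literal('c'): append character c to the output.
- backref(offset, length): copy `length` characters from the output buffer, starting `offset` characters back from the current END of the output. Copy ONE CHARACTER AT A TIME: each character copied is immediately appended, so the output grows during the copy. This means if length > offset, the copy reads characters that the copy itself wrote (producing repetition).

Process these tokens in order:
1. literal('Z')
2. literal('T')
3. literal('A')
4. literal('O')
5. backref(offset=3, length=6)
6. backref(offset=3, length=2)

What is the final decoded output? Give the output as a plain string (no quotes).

Answer: ZTAOTAOTAOTA

Derivation:
Token 1: literal('Z'). Output: "Z"
Token 2: literal('T'). Output: "ZT"
Token 3: literal('A'). Output: "ZTA"
Token 4: literal('O'). Output: "ZTAO"
Token 5: backref(off=3, len=6) (overlapping!). Copied 'TAOTAO' from pos 1. Output: "ZTAOTAOTAO"
Token 6: backref(off=3, len=2). Copied 'TA' from pos 7. Output: "ZTAOTAOTAOTA"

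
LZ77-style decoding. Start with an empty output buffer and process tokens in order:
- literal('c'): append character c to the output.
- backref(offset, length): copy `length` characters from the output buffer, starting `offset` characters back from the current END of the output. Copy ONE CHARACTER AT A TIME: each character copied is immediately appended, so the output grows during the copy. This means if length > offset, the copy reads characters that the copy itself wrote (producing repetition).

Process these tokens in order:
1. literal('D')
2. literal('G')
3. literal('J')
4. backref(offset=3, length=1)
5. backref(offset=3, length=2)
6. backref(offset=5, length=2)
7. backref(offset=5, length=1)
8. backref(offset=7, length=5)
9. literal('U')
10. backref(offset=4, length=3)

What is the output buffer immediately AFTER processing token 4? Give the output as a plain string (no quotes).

Answer: DGJD

Derivation:
Token 1: literal('D'). Output: "D"
Token 2: literal('G'). Output: "DG"
Token 3: literal('J'). Output: "DGJ"
Token 4: backref(off=3, len=1). Copied 'D' from pos 0. Output: "DGJD"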